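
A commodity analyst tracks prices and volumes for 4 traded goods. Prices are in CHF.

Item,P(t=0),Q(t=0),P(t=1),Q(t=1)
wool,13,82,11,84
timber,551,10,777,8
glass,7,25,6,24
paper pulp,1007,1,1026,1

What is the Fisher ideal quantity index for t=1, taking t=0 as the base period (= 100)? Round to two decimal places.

85.21

Laspeyres component (base-period weights):
ΣP(t=0)Q(t=1) = 13×84 + 551×8 + 7×24 + 1007×1 = 1092 + 4408 + 168 + 1007 = 6675
ΣP(t=0)Q(t=0) = 13×82 + 551×10 + 7×25 + 1007×1 = 1066 + 5510 + 175 + 1007 = 7758
L = 6675 / 7758 × 100 = 86.0402
Paasche component (current-period weights):
ΣP(t=1)Q(t=1) = 11×84 + 777×8 + 6×24 + 1026×1 = 924 + 6216 + 144 + 1026 = 8310
ΣP(t=1)Q(t=0) = 11×82 + 777×10 + 6×25 + 1026×1 = 902 + 7770 + 150 + 1026 = 9848
P = 8310 / 9848 × 100 = 84.3826
Fisher = √(L × P) = √(86.0402 × 84.3826) = 85.2074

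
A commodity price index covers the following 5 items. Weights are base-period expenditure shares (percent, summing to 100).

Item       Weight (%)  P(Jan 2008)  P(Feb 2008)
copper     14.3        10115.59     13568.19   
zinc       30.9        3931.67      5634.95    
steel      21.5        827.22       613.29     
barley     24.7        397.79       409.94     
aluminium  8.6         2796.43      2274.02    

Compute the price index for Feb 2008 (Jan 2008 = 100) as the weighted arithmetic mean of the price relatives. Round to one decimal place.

111.9

copper: 14.3 × (13568.19/10115.59) = 14.3 × 1.341315 = 19.1808
zinc: 30.9 × (5634.95/3931.67) = 30.9 × 1.433220 = 44.2865
steel: 21.5 × (613.29/827.22) = 21.5 × 0.741387 = 15.9398
barley: 24.7 × (409.94/397.79) = 24.7 × 1.030544 = 25.4544
aluminium: 8.6 × (2274.02/2796.43) = 8.6 × 0.813187 = 6.9934
Index = Σ wᵢ·(p₁ᵢ/p₀ᵢ) = 19.1808 + 44.2865 + 15.9398 + 25.4544 + 6.9934 = 111.8550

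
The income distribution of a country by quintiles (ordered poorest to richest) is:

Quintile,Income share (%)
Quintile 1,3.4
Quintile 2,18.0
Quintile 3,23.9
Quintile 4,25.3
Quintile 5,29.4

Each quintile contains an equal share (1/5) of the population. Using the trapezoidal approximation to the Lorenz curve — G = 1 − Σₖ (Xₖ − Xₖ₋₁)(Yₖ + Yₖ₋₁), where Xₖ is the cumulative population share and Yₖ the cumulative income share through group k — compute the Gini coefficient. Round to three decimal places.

0.237

Cumulative income shares Yₖ: 0.0340, 0.2140, 0.4530, 0.7060, 1.0000
Σ (Xₖ−Xₖ₋₁)(Yₖ+Yₖ₋₁) = (1/5)(0.0340+0.0000) + (1/5)(0.2140+0.0340) + (1/5)(0.4530+0.2140) + (1/5)(0.7060+0.4530) + (1/5)(1.0000+0.7060)
  = 0.0068 + 0.0496 + 0.1334 + 0.2318 + 0.3412 = 0.7628
G = 1 − 0.7628 = 0.2372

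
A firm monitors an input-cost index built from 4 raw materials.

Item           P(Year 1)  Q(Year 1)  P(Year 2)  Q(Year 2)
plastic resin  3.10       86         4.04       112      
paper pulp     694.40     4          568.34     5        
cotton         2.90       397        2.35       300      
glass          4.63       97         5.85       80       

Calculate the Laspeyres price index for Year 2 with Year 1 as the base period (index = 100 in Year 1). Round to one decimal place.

88.7

Laspeyres price index uses base-period quantities as weights.
ΣP(Year 2)·Q(Year 1) = 4.04×86 + 568.34×4 + 2.35×397 + 5.85×97 = 347.44 + 2273.36 + 932.95 + 567.45 = 4121.2
ΣP(Year 1)·Q(Year 1) = 3.10×86 + 694.40×4 + 2.90×397 + 4.63×97 = 266.6 + 2777.6 + 1151.3 + 449.11 = 4644.61
Index = 4121.2 / 4644.61 × 100 = 88.7308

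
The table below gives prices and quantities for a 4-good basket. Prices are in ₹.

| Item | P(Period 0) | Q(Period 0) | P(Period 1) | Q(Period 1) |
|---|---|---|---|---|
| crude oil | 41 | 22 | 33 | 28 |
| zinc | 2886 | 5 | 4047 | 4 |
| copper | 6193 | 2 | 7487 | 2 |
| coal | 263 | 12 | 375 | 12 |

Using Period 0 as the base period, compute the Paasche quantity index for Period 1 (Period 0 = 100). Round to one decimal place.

90.5

Paasche quantity index uses current-period prices as weights.
ΣP(Period 1)·Q(Period 1) = 33×28 + 4047×4 + 7487×2 + 375×12 = 924 + 16188 + 14974 + 4500 = 36586
ΣP(Period 1)·Q(Period 0) = 33×22 + 4047×5 + 7487×2 + 375×12 = 726 + 20235 + 14974 + 4500 = 40435
Index = 36586 / 40435 × 100 = 90.4810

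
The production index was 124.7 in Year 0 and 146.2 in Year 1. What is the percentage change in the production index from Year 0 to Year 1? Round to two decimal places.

17.24%

Change = (146.2 − 124.7) / 124.7 × 100
       = 21.5 / 124.7 × 100 = 17.2414%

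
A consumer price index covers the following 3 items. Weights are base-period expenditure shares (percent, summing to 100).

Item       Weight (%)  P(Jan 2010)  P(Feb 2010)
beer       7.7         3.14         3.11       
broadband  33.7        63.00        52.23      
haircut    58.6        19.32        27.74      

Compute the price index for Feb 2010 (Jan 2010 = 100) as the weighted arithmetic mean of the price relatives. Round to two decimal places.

119.70

beer: 7.7 × (3.11/3.14) = 7.7 × 0.990446 = 7.6264
broadband: 33.7 × (52.23/63.00) = 33.7 × 0.829048 = 27.9389
haircut: 58.6 × (27.74/19.32) = 58.6 × 1.435818 = 84.1389
Index = Σ wᵢ·(p₁ᵢ/p₀ᵢ) = 7.6264 + 27.9389 + 84.1389 = 119.7043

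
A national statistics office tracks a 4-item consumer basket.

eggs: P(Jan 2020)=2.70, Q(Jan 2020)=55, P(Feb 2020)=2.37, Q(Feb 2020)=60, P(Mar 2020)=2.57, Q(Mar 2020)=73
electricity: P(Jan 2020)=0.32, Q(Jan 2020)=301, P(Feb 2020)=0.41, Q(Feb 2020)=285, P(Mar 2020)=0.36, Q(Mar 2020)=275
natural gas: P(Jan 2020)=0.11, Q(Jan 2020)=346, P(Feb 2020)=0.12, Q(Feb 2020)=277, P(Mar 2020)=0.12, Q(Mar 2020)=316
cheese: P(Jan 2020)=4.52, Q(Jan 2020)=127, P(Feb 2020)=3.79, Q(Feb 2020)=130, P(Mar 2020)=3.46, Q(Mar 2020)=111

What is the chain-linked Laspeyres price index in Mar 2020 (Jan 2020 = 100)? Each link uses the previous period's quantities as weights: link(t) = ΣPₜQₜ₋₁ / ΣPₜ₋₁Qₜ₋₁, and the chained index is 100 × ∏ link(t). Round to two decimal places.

Link Jan 2020→Feb 2020:
ΣP(Feb 2020)Q(Jan 2020) = 2.37×55 + 0.41×301 + 0.12×346 + 3.79×127 = 130.35 + 123.41 + 41.52 + 481.33 = 776.61
ΣP(Jan 2020)Q(Jan 2020) = 2.70×55 + 0.32×301 + 0.11×346 + 4.52×127 = 148.5 + 96.32 + 38.06 + 574.04 = 856.92
link = 776.61/856.92 = 0.906281
Link Feb 2020→Mar 2020:
ΣP(Mar 2020)Q(Feb 2020) = 2.57×60 + 0.36×285 + 0.12×277 + 3.46×130 = 154.2 + 102.6 + 33.24 + 449.8 = 739.84
ΣP(Feb 2020)Q(Feb 2020) = 2.37×60 + 0.41×285 + 0.12×277 + 3.79×130 = 142.2 + 116.85 + 33.24 + 492.7 = 784.99
link = 739.84/784.99 = 0.942483
Chained index = 100 × 0.906281 × 0.942483 = 85.4154

85.42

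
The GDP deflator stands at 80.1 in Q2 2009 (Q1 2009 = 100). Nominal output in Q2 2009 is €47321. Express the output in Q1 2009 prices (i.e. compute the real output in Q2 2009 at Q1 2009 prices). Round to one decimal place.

59077.4

Real = Nominal ÷ (Index/100) = 47321 ÷ (80.1/100)
     = 47321 ÷ 0.801 = 59077.4032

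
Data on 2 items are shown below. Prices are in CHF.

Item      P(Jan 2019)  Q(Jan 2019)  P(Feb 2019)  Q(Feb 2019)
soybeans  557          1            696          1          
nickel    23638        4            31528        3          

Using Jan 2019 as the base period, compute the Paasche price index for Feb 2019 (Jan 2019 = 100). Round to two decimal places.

Paasche price index uses current-period quantities as weights.
ΣP(Feb 2019)·Q(Feb 2019) = 696×1 + 31528×3 = 696 + 94584 = 95280
ΣP(Jan 2019)·Q(Feb 2019) = 557×1 + 23638×3 = 557 + 70914 = 71471
Index = 95280 / 71471 × 100 = 133.3128

133.31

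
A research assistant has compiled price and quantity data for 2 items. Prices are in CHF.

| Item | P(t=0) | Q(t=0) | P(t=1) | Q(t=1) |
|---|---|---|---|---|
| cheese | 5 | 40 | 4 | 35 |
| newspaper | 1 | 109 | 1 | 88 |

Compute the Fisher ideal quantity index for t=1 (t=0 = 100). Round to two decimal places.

84.94

Laspeyres component (base-period weights):
ΣP(t=0)Q(t=1) = 5×35 + 1×88 = 175 + 88 = 263
ΣP(t=0)Q(t=0) = 5×40 + 1×109 = 200 + 109 = 309
L = 263 / 309 × 100 = 85.1133
Paasche component (current-period weights):
ΣP(t=1)Q(t=1) = 4×35 + 1×88 = 140 + 88 = 228
ΣP(t=1)Q(t=0) = 4×40 + 1×109 = 160 + 109 = 269
P = 228 / 269 × 100 = 84.7584
Fisher = √(L × P) = √(85.1133 × 84.7584) = 84.9356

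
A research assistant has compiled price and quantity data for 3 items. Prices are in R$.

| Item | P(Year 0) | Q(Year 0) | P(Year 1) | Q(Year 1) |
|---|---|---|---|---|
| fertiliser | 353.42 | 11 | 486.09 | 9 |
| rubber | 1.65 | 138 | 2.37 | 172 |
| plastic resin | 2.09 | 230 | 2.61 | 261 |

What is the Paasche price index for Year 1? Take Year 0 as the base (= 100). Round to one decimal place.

136.2

Paasche price index uses current-period quantities as weights.
ΣP(Year 1)·Q(Year 1) = 486.09×9 + 2.37×172 + 2.61×261 = 4374.81 + 407.64 + 681.21 = 5463.66
ΣP(Year 0)·Q(Year 1) = 353.42×9 + 1.65×172 + 2.09×261 = 3180.78 + 283.8 + 545.49 = 4010.07
Index = 5463.66 / 4010.07 × 100 = 136.2485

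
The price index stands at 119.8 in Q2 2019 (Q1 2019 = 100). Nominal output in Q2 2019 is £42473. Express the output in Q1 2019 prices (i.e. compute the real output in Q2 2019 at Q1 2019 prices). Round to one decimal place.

35453.3

Real = Nominal ÷ (Index/100) = 42473 ÷ (119.8/100)
     = 42473 ÷ 1.198 = 35453.2554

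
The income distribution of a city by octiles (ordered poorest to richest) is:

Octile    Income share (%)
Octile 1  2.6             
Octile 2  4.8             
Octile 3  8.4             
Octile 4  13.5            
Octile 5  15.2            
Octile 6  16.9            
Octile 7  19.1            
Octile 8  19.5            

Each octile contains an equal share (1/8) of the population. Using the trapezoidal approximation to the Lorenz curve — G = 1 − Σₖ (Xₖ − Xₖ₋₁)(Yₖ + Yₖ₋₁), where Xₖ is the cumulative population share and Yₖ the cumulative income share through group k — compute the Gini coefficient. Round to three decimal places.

0.271

Cumulative income shares Yₖ: 0.0260, 0.0740, 0.1580, 0.2930, 0.4450, 0.6140, 0.8050, 1.0000
Σ (Xₖ−Xₖ₋₁)(Yₖ+Yₖ₋₁) = (1/8)(0.0260+0.0000) + (1/8)(0.0740+0.0260) + (1/8)(0.1580+0.0740) + (1/8)(0.2930+0.1580) + (1/8)(0.4450+0.2930) + (1/8)(0.6140+0.4450) + (1/8)(0.8050+0.6140) + (1/8)(1.0000+0.8050)
  = 0.0033 + 0.0125 + 0.0290 + 0.0564 + 0.0923 + 0.1324 + 0.1774 + 0.2256 = 0.7288
G = 1 − 0.7288 = 0.2712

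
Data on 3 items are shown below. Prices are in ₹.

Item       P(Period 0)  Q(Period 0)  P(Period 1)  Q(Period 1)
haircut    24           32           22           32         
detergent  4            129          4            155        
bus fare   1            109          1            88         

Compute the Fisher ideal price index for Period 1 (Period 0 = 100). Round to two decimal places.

Laspeyres component (base-period weights):
ΣP(Period 1)Q(Period 0) = 22×32 + 4×129 + 1×109 = 704 + 516 + 109 = 1329
ΣP(Period 0)Q(Period 0) = 24×32 + 4×129 + 1×109 = 768 + 516 + 109 = 1393
L = 1329 / 1393 × 100 = 95.4056
Paasche component (current-period weights):
ΣP(Period 1)Q(Period 1) = 22×32 + 4×155 + 1×88 = 704 + 620 + 88 = 1412
ΣP(Period 0)Q(Period 1) = 24×32 + 4×155 + 1×88 = 768 + 620 + 88 = 1476
P = 1412 / 1476 × 100 = 95.6640
Fisher = √(L × P) = √(95.4056 × 95.6640) = 95.5347

95.53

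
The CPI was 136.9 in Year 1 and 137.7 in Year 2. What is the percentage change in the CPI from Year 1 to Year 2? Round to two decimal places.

Change = (137.7 − 136.9) / 136.9 × 100
       = 0.8 / 136.9 × 100 = 0.5844%

0.58%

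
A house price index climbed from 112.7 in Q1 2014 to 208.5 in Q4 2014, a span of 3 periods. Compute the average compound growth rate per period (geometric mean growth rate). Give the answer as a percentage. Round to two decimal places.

22.76%

Growth factor = (208.5/112.7)^(1/3) = (1.850044)^(1/3) = 1.227611
Growth rate = 1.227611 − 1 = 0.227611 = 22.7611%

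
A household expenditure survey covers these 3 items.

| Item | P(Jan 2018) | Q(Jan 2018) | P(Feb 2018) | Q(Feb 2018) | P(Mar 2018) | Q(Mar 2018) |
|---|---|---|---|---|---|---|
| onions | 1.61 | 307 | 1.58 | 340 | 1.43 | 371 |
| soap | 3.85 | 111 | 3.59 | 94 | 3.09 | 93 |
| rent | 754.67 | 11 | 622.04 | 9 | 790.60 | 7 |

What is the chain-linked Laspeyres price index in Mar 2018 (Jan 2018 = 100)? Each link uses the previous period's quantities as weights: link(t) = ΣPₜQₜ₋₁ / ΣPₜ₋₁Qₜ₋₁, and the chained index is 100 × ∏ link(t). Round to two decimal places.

102.13

Link Jan 2018→Feb 2018:
ΣP(Feb 2018)Q(Jan 2018) = 1.58×307 + 3.59×111 + 622.04×11 = 485.06 + 398.49 + 6842.44 = 7725.99
ΣP(Jan 2018)Q(Jan 2018) = 1.61×307 + 3.85×111 + 754.67×11 = 494.27 + 427.35 + 8301.37 = 9222.99
link = 7725.99/9222.99 = 0.837688
Link Feb 2018→Mar 2018:
ΣP(Mar 2018)Q(Feb 2018) = 1.43×340 + 3.09×94 + 790.60×9 = 486.2 + 290.46 + 7115.4 = 7892.06
ΣP(Feb 2018)Q(Feb 2018) = 1.58×340 + 3.59×94 + 622.04×9 = 537.2 + 337.46 + 5598.36 = 6473.02
link = 7892.06/6473.02 = 1.219224
Chained index = 100 × 0.837688 × 1.219224 = 102.1329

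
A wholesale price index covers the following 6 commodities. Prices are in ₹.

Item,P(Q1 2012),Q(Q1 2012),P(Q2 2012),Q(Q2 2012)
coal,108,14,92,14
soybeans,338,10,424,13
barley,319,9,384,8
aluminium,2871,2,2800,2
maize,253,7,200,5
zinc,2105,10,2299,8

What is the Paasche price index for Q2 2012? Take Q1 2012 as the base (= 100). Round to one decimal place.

Paasche price index uses current-period quantities as weights.
ΣP(Q2 2012)·Q(Q2 2012) = 92×14 + 424×13 + 384×8 + 2800×2 + 200×5 + 2299×8 = 1288 + 5512 + 3072 + 5600 + 1000 + 18392 = 34864
ΣP(Q1 2012)·Q(Q2 2012) = 108×14 + 338×13 + 319×8 + 2871×2 + 253×5 + 2105×8 = 1512 + 4394 + 2552 + 5742 + 1265 + 16840 = 32305
Index = 34864 / 32305 × 100 = 107.9214

107.9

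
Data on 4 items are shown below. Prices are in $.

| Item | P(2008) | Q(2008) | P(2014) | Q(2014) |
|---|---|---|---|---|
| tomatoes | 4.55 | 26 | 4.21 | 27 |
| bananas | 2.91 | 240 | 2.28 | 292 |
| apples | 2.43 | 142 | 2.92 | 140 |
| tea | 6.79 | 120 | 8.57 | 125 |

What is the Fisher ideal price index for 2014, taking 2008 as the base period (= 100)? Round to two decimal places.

Laspeyres component (base-period weights):
ΣP(2014)Q(2008) = 4.21×26 + 2.28×240 + 2.92×142 + 8.57×120 = 109.46 + 547.2 + 414.64 + 1028.4 = 2099.7
ΣP(2008)Q(2008) = 4.55×26 + 2.91×240 + 2.43×142 + 6.79×120 = 118.3 + 698.4 + 345.06 + 814.8 = 1976.56
L = 2099.7 / 1976.56 × 100 = 106.2300
Paasche component (current-period weights):
ΣP(2014)Q(2014) = 4.21×27 + 2.28×292 + 2.92×140 + 8.57×125 = 113.67 + 665.76 + 408.8 + 1071.25 = 2259.48
ΣP(2008)Q(2014) = 4.55×27 + 2.91×292 + 2.43×140 + 6.79×125 = 122.85 + 849.72 + 340.2 + 848.75 = 2161.52
P = 2259.48 / 2161.52 × 100 = 104.5320
Fisher = √(L × P) = √(106.2300 × 104.5320) = 105.3776

105.38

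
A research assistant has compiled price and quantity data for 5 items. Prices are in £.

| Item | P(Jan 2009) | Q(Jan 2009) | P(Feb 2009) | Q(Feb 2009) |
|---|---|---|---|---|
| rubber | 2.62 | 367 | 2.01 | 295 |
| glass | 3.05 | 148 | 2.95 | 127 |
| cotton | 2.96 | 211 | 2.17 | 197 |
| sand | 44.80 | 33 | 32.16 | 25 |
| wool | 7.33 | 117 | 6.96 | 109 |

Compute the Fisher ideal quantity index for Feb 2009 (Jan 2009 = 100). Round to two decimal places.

Laspeyres component (base-period weights):
ΣP(Jan 2009)Q(Feb 2009) = 2.62×295 + 3.05×127 + 2.96×197 + 44.80×25 + 7.33×109 = 772.9 + 387.35 + 583.12 + 1120 + 798.97 = 3662.34
ΣP(Jan 2009)Q(Jan 2009) = 2.62×367 + 3.05×148 + 2.96×211 + 44.80×33 + 7.33×117 = 961.54 + 451.4 + 624.56 + 1478.4 + 857.61 = 4373.51
L = 3662.34 / 4373.51 × 100 = 83.7391
Paasche component (current-period weights):
ΣP(Feb 2009)Q(Feb 2009) = 2.01×295 + 2.95×127 + 2.17×197 + 32.16×25 + 6.96×109 = 592.95 + 374.65 + 427.49 + 804 + 758.64 = 2957.73
ΣP(Feb 2009)Q(Jan 2009) = 2.01×367 + 2.95×148 + 2.17×211 + 32.16×33 + 6.96×117 = 737.67 + 436.6 + 457.87 + 1061.28 + 814.32 = 3507.74
P = 2957.73 / 3507.74 × 100 = 84.3201
Fisher = √(L × P) = √(83.7391 × 84.3201) = 84.0291

84.03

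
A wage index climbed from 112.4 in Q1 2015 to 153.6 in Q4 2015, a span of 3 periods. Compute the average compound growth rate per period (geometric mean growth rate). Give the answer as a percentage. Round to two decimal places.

10.97%

Growth factor = (153.6/112.4)^(1/3) = (1.366548)^(1/3) = 1.109707
Growth rate = 1.109707 − 1 = 0.109707 = 10.9707%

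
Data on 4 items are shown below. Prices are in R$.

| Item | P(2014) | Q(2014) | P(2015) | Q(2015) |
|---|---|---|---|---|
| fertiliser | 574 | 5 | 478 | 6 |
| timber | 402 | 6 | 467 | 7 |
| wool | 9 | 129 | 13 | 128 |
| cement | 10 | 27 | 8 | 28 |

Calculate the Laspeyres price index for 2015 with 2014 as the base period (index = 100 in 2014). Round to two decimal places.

Laspeyres price index uses base-period quantities as weights.
ΣP(2015)·Q(2014) = 478×5 + 467×6 + 13×129 + 8×27 = 2390 + 2802 + 1677 + 216 = 7085
ΣP(2014)·Q(2014) = 574×5 + 402×6 + 9×129 + 10×27 = 2870 + 2412 + 1161 + 270 = 6713
Index = 7085 / 6713 × 100 = 105.5415

105.54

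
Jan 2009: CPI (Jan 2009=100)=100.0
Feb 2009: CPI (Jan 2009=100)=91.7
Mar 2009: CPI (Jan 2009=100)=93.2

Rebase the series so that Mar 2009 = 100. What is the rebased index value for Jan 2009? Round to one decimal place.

Rebased(Jan 2009) = 100.0 / 93.2 × 100 = 107.2961

107.3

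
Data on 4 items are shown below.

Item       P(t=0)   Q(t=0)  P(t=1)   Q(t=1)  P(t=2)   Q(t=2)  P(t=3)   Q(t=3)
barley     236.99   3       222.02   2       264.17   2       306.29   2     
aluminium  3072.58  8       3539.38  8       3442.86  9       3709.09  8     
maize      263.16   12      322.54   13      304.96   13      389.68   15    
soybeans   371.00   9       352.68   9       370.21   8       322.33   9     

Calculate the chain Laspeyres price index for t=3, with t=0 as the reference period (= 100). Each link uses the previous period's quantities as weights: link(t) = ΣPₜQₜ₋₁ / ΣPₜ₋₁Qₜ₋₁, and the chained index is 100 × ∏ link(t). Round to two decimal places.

120.18

Link t=0→t=1:
ΣP(t=1)Q(t=0) = 222.02×3 + 3539.38×8 + 322.54×12 + 352.68×9 = 666.06 + 28315.04 + 3870.48 + 3174.12 = 36025.7
ΣP(t=0)Q(t=0) = 236.99×3 + 3072.58×8 + 263.16×12 + 371.00×9 = 710.97 + 24580.64 + 3157.92 + 3339 = 31788.53
link = 36025.7/31788.53 = 1.133292
Link t=1→t=2:
ΣP(t=2)Q(t=1) = 264.17×2 + 3442.86×8 + 304.96×13 + 370.21×9 = 528.34 + 27542.88 + 3964.48 + 3331.89 = 35367.59
ΣP(t=1)Q(t=1) = 222.02×2 + 3539.38×8 + 322.54×13 + 352.68×9 = 444.04 + 28315.04 + 4193.02 + 3174.12 = 36126.22
link = 35367.59/36126.22 = 0.979001
Link t=2→t=3:
ΣP(t=3)Q(t=2) = 306.29×2 + 3709.09×9 + 389.68×13 + 322.33×8 = 612.58 + 33381.81 + 5065.84 + 2578.64 = 41638.87
ΣP(t=2)Q(t=2) = 264.17×2 + 3442.86×9 + 304.96×13 + 370.21×8 = 528.34 + 30985.74 + 3964.48 + 2961.68 = 38440.24
link = 41638.87/38440.24 = 1.083210
Chained index = 100 × 1.133292 × 0.979001 × 1.083210 = 120.1815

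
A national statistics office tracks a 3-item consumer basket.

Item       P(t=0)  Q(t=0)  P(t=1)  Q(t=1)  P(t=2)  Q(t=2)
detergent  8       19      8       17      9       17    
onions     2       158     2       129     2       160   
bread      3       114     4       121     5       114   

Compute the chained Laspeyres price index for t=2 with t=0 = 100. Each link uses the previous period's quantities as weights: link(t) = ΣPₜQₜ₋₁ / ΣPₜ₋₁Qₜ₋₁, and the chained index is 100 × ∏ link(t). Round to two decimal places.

Link t=0→t=1:
ΣP(t=1)Q(t=0) = 8×19 + 2×158 + 4×114 = 152 + 316 + 456 = 924
ΣP(t=0)Q(t=0) = 8×19 + 2×158 + 3×114 = 152 + 316 + 342 = 810
link = 924/810 = 1.140741
Link t=1→t=2:
ΣP(t=2)Q(t=1) = 9×17 + 2×129 + 5×121 = 153 + 258 + 605 = 1016
ΣP(t=1)Q(t=1) = 8×17 + 2×129 + 4×121 = 136 + 258 + 484 = 878
link = 1016/878 = 1.157175
Chained index = 100 × 1.140741 × 1.157175 = 132.0037

132.00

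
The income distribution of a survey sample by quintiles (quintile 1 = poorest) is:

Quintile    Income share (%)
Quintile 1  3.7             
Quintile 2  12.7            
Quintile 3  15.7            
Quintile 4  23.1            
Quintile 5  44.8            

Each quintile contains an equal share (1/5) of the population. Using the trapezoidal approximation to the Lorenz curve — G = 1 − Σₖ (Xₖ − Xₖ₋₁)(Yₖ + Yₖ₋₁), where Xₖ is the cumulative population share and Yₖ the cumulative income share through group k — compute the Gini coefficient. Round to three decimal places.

Cumulative income shares Yₖ: 0.0370, 0.1640, 0.3210, 0.5520, 1.0000
Σ (Xₖ−Xₖ₋₁)(Yₖ+Yₖ₋₁) = (1/5)(0.0370+0.0000) + (1/5)(0.1640+0.0370) + (1/5)(0.3210+0.1640) + (1/5)(0.5520+0.3210) + (1/5)(1.0000+0.5520)
  = 0.0074 + 0.0402 + 0.0970 + 0.1746 + 0.3104 = 0.6296
G = 1 − 0.6296 = 0.3704

0.370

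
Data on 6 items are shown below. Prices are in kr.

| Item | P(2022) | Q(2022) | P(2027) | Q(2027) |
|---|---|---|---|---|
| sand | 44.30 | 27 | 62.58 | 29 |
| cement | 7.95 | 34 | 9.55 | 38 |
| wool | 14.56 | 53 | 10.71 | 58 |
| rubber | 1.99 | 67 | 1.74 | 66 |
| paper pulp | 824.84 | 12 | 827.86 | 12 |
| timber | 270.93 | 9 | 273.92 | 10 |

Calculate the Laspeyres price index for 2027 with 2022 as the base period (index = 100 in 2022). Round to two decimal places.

Laspeyres price index uses base-period quantities as weights.
ΣP(2027)·Q(2022) = 62.58×27 + 9.55×34 + 10.71×53 + 1.74×67 + 827.86×12 + 273.92×9 = 1689.66 + 324.7 + 567.63 + 116.58 + 9934.32 + 2465.28 = 15098.17
ΣP(2022)·Q(2022) = 44.30×27 + 7.95×34 + 14.56×53 + 1.99×67 + 824.84×12 + 270.93×9 = 1196.1 + 270.3 + 771.68 + 133.33 + 9898.08 + 2438.37 = 14707.86
Index = 15098.17 / 14707.86 × 100 = 102.6538

102.65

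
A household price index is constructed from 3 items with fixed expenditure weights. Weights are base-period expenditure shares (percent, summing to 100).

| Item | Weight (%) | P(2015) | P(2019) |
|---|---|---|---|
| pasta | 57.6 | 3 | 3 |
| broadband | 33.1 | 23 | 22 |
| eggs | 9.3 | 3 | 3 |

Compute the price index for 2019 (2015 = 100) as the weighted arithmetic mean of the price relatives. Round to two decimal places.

pasta: 57.6 × (3/3) = 57.6 × 1.000000 = 57.6000
broadband: 33.1 × (22/23) = 33.1 × 0.956522 = 31.6609
eggs: 9.3 × (3/3) = 9.3 × 1.000000 = 9.3000
Index = Σ wᵢ·(p₁ᵢ/p₀ᵢ) = 57.6000 + 31.6609 + 9.3000 = 98.5609

98.56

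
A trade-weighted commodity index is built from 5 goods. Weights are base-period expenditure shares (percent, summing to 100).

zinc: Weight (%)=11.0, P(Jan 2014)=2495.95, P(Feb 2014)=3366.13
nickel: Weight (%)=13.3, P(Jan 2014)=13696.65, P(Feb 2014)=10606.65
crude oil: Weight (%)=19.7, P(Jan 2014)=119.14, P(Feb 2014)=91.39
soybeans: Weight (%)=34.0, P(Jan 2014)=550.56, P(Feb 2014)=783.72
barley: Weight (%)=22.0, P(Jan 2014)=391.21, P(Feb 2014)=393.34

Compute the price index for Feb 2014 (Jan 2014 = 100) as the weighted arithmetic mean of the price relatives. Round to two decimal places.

110.76

zinc: 11.0 × (3366.13/2495.95) = 11.0 × 1.348637 = 14.8350
nickel: 13.3 × (10606.65/13696.65) = 13.3 × 0.774397 = 10.2995
crude oil: 19.7 × (91.39/119.14) = 19.7 × 0.767081 = 15.1115
soybeans: 34.0 × (783.72/550.56) = 34.0 × 1.423496 = 48.3989
barley: 22.0 × (393.34/391.21) = 22.0 × 1.005445 = 22.1198
Index = Σ wᵢ·(p₁ᵢ/p₀ᵢ) = 14.8350 + 10.2995 + 15.1115 + 48.3989 + 22.1198 = 110.7646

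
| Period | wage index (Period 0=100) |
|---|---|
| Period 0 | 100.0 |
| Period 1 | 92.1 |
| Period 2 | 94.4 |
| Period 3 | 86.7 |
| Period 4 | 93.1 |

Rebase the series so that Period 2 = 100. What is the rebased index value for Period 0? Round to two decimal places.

Rebased(Period 0) = 100.0 / 94.4 × 100 = 105.9322

105.93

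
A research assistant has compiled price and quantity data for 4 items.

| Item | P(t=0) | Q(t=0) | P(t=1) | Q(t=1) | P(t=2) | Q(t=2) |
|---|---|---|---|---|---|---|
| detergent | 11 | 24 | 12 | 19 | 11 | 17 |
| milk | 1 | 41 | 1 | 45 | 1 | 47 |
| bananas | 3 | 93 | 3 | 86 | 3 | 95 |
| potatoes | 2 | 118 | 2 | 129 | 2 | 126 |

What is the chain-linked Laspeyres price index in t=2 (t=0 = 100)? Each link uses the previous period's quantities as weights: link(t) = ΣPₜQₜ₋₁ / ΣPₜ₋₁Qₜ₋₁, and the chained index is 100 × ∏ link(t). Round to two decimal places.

100.45

Link t=0→t=1:
ΣP(t=1)Q(t=0) = 12×24 + 1×41 + 3×93 + 2×118 = 288 + 41 + 279 + 236 = 844
ΣP(t=0)Q(t=0) = 11×24 + 1×41 + 3×93 + 2×118 = 264 + 41 + 279 + 236 = 820
link = 844/820 = 1.029268
Link t=1→t=2:
ΣP(t=2)Q(t=1) = 11×19 + 1×45 + 3×86 + 2×129 = 209 + 45 + 258 + 258 = 770
ΣP(t=1)Q(t=1) = 12×19 + 1×45 + 3×86 + 2×129 = 228 + 45 + 258 + 258 = 789
link = 770/789 = 0.975919
Chained index = 100 × 1.029268 × 0.975919 = 100.4482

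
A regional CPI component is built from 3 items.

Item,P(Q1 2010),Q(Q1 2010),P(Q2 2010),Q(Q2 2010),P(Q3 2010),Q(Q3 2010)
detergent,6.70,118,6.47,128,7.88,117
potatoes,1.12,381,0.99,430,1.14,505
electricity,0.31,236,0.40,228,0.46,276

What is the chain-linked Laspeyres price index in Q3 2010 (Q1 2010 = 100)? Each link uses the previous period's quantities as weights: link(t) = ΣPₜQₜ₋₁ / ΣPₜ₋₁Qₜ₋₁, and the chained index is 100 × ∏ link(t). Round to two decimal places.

114.11

Link Q1 2010→Q2 2010:
ΣP(Q2 2010)Q(Q1 2010) = 6.47×118 + 0.99×381 + 0.40×236 = 763.46 + 377.19 + 94.4 = 1235.05
ΣP(Q1 2010)Q(Q1 2010) = 6.70×118 + 1.12×381 + 0.31×236 = 790.6 + 426.72 + 73.16 = 1290.48
link = 1235.05/1290.48 = 0.957047
Link Q2 2010→Q3 2010:
ΣP(Q3 2010)Q(Q2 2010) = 7.88×128 + 1.14×430 + 0.46×228 = 1008.64 + 490.2 + 104.88 = 1603.72
ΣP(Q2 2010)Q(Q2 2010) = 6.47×128 + 0.99×430 + 0.40×228 = 828.16 + 425.7 + 91.2 = 1345.06
link = 1603.72/1345.06 = 1.192304
Chained index = 100 × 0.957047 × 1.192304 = 114.1091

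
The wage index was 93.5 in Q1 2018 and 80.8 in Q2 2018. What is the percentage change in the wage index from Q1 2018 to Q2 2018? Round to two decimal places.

Change = (80.8 − 93.5) / 93.5 × 100
       = -12.7 / 93.5 × 100 = -13.5829%

-13.58%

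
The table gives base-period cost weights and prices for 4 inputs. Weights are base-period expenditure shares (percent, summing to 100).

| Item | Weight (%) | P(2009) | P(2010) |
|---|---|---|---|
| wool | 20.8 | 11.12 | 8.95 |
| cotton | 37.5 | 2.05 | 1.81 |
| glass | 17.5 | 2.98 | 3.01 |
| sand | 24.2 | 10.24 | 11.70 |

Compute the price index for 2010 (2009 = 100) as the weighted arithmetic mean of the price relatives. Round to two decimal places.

95.18

wool: 20.8 × (8.95/11.12) = 20.8 × 0.804856 = 16.7410
cotton: 37.5 × (1.81/2.05) = 37.5 × 0.882927 = 33.1098
glass: 17.5 × (3.01/2.98) = 17.5 × 1.010067 = 17.6762
sand: 24.2 × (11.70/10.24) = 24.2 × 1.142578 = 27.6504
Index = Σ wᵢ·(p₁ᵢ/p₀ᵢ) = 16.7410 + 33.1098 + 17.6762 + 27.6504 = 95.1773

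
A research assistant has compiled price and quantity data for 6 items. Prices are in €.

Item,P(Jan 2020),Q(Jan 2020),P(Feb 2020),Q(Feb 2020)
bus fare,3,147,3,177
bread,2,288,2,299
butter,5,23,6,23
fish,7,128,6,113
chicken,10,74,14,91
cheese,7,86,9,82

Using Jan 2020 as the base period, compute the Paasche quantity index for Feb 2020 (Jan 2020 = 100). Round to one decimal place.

106.0

Paasche quantity index uses current-period prices as weights.
ΣP(Feb 2020)·Q(Feb 2020) = 3×177 + 2×299 + 6×23 + 6×113 + 14×91 + 9×82 = 531 + 598 + 138 + 678 + 1274 + 738 = 3957
ΣP(Feb 2020)·Q(Jan 2020) = 3×147 + 2×288 + 6×23 + 6×128 + 14×74 + 9×86 = 441 + 576 + 138 + 768 + 1036 + 774 = 3733
Index = 3957 / 3733 × 100 = 106.0005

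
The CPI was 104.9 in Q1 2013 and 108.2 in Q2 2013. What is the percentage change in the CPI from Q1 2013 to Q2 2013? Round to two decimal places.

3.15%

Change = (108.2 − 104.9) / 104.9 × 100
       = 3.3 / 104.9 × 100 = 3.1459%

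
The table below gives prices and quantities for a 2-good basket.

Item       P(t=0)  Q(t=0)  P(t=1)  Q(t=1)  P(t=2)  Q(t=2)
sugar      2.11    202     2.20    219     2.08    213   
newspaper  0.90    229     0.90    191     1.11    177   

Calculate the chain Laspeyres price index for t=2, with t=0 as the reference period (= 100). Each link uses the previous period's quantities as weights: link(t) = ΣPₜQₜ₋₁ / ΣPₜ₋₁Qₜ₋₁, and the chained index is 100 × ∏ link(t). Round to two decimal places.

105.05

Link t=0→t=1:
ΣP(t=1)Q(t=0) = 2.20×202 + 0.90×229 = 444.4 + 206.1 = 650.5
ΣP(t=0)Q(t=0) = 2.11×202 + 0.90×229 = 426.22 + 206.1 = 632.32
link = 650.5/632.32 = 1.028751
Link t=1→t=2:
ΣP(t=2)Q(t=1) = 2.08×219 + 1.11×191 = 455.52 + 212.01 = 667.53
ΣP(t=1)Q(t=1) = 2.20×219 + 0.90×191 = 481.8 + 171.9 = 653.7
link = 667.53/653.7 = 1.021156
Chained index = 100 × 1.028751 × 1.021156 = 105.0516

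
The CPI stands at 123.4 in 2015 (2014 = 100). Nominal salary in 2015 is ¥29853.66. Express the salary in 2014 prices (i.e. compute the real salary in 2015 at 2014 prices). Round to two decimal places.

24192.59

Real = Nominal ÷ (Index/100) = 29853.66 ÷ (123.4/100)
     = 29853.66 ÷ 1.234 = 24192.5932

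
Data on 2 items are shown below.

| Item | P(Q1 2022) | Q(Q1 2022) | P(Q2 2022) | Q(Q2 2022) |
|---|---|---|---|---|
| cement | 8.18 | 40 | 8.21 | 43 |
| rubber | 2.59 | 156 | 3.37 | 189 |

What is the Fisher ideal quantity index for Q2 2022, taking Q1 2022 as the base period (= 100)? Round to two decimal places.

Laspeyres component (base-period weights):
ΣP(Q1 2022)Q(Q2 2022) = 8.18×43 + 2.59×189 = 351.74 + 489.51 = 841.25
ΣP(Q1 2022)Q(Q1 2022) = 8.18×40 + 2.59×156 = 327.2 + 404.04 = 731.24
L = 841.25 / 731.24 × 100 = 115.0443
Paasche component (current-period weights):
ΣP(Q2 2022)Q(Q2 2022) = 8.21×43 + 3.37×189 = 353.03 + 636.93 = 989.96
ΣP(Q2 2022)Q(Q1 2022) = 8.21×40 + 3.37×156 = 328.4 + 525.72 = 854.12
P = 989.96 / 854.12 × 100 = 115.9041
Fisher = √(L × P) = √(115.0443 × 115.9041) = 115.4734

115.47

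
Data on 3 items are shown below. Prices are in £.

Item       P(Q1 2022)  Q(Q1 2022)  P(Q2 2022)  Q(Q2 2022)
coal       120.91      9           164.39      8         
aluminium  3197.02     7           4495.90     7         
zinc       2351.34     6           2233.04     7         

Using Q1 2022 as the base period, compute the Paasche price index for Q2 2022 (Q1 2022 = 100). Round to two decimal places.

121.63

Paasche price index uses current-period quantities as weights.
ΣP(Q2 2022)·Q(Q2 2022) = 164.39×8 + 4495.90×7 + 2233.04×7 = 1315.12 + 31471.3 + 15631.28 = 48417.7
ΣP(Q1 2022)·Q(Q2 2022) = 120.91×8 + 3197.02×7 + 2351.34×7 = 967.28 + 22379.14 + 16459.38 = 39805.8
Index = 48417.7 / 39805.8 × 100 = 121.6348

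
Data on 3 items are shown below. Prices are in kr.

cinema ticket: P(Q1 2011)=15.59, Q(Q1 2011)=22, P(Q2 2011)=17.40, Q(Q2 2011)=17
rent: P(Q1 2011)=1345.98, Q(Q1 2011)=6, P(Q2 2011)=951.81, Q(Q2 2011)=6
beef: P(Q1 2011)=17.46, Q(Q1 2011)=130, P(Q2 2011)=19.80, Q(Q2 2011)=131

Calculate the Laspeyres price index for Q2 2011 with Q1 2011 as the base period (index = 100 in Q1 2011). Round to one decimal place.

Laspeyres price index uses base-period quantities as weights.
ΣP(Q2 2011)·Q(Q1 2011) = 17.40×22 + 951.81×6 + 19.80×130 = 382.8 + 5710.86 + 2574 = 8667.66
ΣP(Q1 2011)·Q(Q1 2011) = 15.59×22 + 1345.98×6 + 17.46×130 = 342.98 + 8075.88 + 2269.8 = 10688.66
Index = 8667.66 / 10688.66 × 100 = 81.0921

81.1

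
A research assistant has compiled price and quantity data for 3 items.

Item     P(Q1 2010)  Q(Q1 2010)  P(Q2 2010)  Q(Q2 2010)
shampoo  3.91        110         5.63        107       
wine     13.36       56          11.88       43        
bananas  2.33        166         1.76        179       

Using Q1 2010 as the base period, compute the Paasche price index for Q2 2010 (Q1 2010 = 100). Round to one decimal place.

Paasche price index uses current-period quantities as weights.
ΣP(Q2 2010)·Q(Q2 2010) = 5.63×107 + 11.88×43 + 1.76×179 = 602.41 + 510.84 + 315.04 = 1428.29
ΣP(Q1 2010)·Q(Q2 2010) = 3.91×107 + 13.36×43 + 2.33×179 = 418.37 + 574.48 + 417.07 = 1409.92
Index = 1428.29 / 1409.92 × 100 = 101.3029

101.3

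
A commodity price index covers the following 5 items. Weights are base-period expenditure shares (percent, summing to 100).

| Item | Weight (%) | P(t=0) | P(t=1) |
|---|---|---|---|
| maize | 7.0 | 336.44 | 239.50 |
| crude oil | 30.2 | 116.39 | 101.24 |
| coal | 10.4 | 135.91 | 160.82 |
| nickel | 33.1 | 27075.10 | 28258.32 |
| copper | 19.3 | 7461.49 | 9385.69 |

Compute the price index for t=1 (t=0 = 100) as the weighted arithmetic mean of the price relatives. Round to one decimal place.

102.4

maize: 7.0 × (239.50/336.44) = 7.0 × 0.711865 = 4.9831
crude oil: 30.2 × (101.24/116.39) = 30.2 × 0.869834 = 26.2690
coal: 10.4 × (160.82/135.91) = 10.4 × 1.183283 = 12.3061
nickel: 33.1 × (28258.32/27075.10) = 33.1 × 1.043701 = 34.5465
copper: 19.3 × (9385.69/7461.49) = 19.3 × 1.257884 = 24.2772
Index = Σ wᵢ·(p₁ᵢ/p₀ᵢ) = 4.9831 + 26.2690 + 12.3061 + 34.5465 + 24.2772 = 102.3819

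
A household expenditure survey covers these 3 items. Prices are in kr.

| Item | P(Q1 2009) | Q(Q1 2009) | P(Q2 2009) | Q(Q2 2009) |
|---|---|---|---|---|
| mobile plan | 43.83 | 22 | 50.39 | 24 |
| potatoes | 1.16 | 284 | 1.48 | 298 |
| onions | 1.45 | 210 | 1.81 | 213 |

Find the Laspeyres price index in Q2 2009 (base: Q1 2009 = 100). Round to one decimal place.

119.4

Laspeyres price index uses base-period quantities as weights.
ΣP(Q2 2009)·Q(Q1 2009) = 50.39×22 + 1.48×284 + 1.81×210 = 1108.58 + 420.32 + 380.1 = 1909
ΣP(Q1 2009)·Q(Q1 2009) = 43.83×22 + 1.16×284 + 1.45×210 = 964.26 + 329.44 + 304.5 = 1598.2
Index = 1909 / 1598.2 × 100 = 119.4469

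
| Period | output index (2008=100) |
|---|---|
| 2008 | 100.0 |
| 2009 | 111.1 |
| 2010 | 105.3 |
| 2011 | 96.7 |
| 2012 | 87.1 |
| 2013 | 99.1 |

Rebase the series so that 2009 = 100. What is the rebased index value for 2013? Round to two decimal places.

Rebased(2013) = 99.1 / 111.1 × 100 = 89.1989

89.20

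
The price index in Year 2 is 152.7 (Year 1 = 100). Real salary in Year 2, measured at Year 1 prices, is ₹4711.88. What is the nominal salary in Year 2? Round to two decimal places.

Nominal = Real × (Index/100) = 4711.88 × (152.7/100)
        = 4711.88 × 1.527 = 7195.0408

7195.04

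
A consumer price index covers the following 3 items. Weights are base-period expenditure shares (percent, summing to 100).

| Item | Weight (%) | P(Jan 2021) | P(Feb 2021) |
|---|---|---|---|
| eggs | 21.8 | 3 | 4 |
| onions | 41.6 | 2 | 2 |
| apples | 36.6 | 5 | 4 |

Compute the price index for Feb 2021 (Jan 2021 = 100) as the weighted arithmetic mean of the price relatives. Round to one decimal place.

eggs: 21.8 × (4/3) = 21.8 × 1.333333 = 29.0667
onions: 41.6 × (2/2) = 41.6 × 1.000000 = 41.6000
apples: 36.6 × (4/5) = 36.6 × 0.800000 = 29.2800
Index = Σ wᵢ·(p₁ᵢ/p₀ᵢ) = 29.0667 + 41.6000 + 29.2800 = 99.9467

99.9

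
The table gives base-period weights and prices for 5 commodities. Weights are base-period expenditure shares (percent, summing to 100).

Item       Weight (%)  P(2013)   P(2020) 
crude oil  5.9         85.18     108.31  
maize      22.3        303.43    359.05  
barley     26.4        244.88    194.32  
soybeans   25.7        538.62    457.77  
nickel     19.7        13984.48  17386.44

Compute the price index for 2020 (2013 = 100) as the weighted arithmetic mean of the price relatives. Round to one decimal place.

crude oil: 5.9 × (108.31/85.18) = 5.9 × 1.271543 = 7.5021
maize: 22.3 × (359.05/303.43) = 22.3 × 1.183304 = 26.3877
barley: 26.4 × (194.32/244.88) = 26.4 × 0.793532 = 20.9492
soybeans: 25.7 × (457.77/538.62) = 25.7 × 0.849894 = 21.8423
nickel: 19.7 × (17386.44/13984.48) = 19.7 × 1.243267 = 24.4924
Index = Σ wᵢ·(p₁ᵢ/p₀ᵢ) = 7.5021 + 26.3877 + 20.9492 + 21.8423 + 24.4924 = 101.1737

101.2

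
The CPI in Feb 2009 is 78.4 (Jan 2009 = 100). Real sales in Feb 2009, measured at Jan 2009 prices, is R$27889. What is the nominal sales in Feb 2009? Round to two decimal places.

Nominal = Real × (Index/100) = 27889 × (78.4/100)
        = 27889 × 0.784 = 21864.9760

21864.98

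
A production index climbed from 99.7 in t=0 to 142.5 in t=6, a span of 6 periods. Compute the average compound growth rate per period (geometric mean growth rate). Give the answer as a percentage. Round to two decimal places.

Growth factor = (142.5/99.7)^(1/6) = (1.429288)^(1/6) = 1.061337
Growth rate = 1.061337 − 1 = 0.061337 = 6.1337%

6.13%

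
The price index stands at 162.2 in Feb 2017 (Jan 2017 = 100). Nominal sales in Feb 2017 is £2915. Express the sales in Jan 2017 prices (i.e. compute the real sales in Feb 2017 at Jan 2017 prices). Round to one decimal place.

1797.2

Real = Nominal ÷ (Index/100) = 2915 ÷ (162.2/100)
     = 2915 ÷ 1.622 = 1797.1640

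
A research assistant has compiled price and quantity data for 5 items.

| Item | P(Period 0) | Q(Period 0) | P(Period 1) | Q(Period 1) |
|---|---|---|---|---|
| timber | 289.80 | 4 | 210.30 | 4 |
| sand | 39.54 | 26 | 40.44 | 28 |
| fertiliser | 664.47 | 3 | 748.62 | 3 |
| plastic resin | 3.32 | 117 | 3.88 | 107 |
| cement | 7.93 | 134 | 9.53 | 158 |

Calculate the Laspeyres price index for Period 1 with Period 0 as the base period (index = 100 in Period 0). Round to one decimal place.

104.2

Laspeyres price index uses base-period quantities as weights.
ΣP(Period 1)·Q(Period 0) = 210.30×4 + 40.44×26 + 748.62×3 + 3.88×117 + 9.53×134 = 841.2 + 1051.44 + 2245.86 + 453.96 + 1277.02 = 5869.48
ΣP(Period 0)·Q(Period 0) = 289.80×4 + 39.54×26 + 664.47×3 + 3.32×117 + 7.93×134 = 1159.2 + 1028.04 + 1993.41 + 388.44 + 1062.62 = 5631.71
Index = 5869.48 / 5631.71 × 100 = 104.2220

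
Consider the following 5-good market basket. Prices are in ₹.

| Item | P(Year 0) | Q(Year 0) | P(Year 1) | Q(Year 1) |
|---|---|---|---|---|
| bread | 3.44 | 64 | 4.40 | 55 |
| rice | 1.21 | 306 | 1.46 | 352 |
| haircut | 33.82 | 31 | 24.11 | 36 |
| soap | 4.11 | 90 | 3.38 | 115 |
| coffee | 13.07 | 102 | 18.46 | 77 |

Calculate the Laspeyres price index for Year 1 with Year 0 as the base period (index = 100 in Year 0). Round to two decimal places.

Laspeyres price index uses base-period quantities as weights.
ΣP(Year 1)·Q(Year 0) = 4.40×64 + 1.46×306 + 24.11×31 + 3.38×90 + 18.46×102 = 281.6 + 446.76 + 747.41 + 304.2 + 1882.92 = 3662.89
ΣP(Year 0)·Q(Year 0) = 3.44×64 + 1.21×306 + 33.82×31 + 4.11×90 + 13.07×102 = 220.16 + 370.26 + 1048.42 + 369.9 + 1333.14 = 3341.88
Index = 3662.89 / 3341.88 × 100 = 109.6057

109.61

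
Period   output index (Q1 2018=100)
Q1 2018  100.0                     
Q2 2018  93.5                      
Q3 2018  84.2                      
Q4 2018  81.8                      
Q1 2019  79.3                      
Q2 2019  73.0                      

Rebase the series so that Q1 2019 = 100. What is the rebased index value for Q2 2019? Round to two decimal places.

92.06

Rebased(Q2 2019) = 73.0 / 79.3 × 100 = 92.0555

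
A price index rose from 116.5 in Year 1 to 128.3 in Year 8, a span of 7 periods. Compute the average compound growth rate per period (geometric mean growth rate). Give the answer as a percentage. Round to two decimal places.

Growth factor = (128.3/116.5)^(1/7) = (1.101288)^(1/7) = 1.013878
Growth rate = 1.013878 − 1 = 0.013878 = 1.3878%

1.39%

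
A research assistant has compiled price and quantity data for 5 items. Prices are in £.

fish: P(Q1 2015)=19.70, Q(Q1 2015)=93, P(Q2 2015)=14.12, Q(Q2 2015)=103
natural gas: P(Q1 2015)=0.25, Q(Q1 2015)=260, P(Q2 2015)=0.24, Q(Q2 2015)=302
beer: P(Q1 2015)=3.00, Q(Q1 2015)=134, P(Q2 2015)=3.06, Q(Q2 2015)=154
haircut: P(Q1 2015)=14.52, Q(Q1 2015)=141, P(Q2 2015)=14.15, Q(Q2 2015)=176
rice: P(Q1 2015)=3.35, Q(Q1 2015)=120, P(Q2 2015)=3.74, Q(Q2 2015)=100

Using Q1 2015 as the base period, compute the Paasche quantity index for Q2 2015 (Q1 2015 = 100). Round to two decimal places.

114.96

Paasche quantity index uses current-period prices as weights.
ΣP(Q2 2015)·Q(Q2 2015) = 14.12×103 + 0.24×302 + 3.06×154 + 14.15×176 + 3.74×100 = 1454.36 + 72.48 + 471.24 + 2490.4 + 374 = 4862.48
ΣP(Q2 2015)·Q(Q1 2015) = 14.12×93 + 0.24×260 + 3.06×134 + 14.15×141 + 3.74×120 = 1313.16 + 62.4 + 410.04 + 1995.15 + 448.8 = 4229.55
Index = 4862.48 / 4229.55 × 100 = 114.9645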